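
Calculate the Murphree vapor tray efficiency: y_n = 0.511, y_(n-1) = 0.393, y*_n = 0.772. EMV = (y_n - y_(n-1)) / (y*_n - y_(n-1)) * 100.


Murphree vapor efficiency: EMV = (y_n - y_(n-1)) / (y*_n - y_(n-1)) * 100
EMV = (0.511 - 0.393) / (0.772 - 0.393) * 100 = 0.118 / 0.379 * 100 = 31.13

31.13 %


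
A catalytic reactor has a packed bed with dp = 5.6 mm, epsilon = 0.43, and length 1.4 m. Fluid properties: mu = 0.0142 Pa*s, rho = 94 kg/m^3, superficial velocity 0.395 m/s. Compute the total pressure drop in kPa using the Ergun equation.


dp = 5.6 mm = 0.0056 m
Viscous term = 150*0.0142*0.395*(1-0.43)^2 / (0.0056^2*0.43^3) = 109634
Inertial term = 1.75*94*0.395^2*(1-0.43) / (0.0056*0.43^3) = 32858
dP/L = 109634 + 32858 = 142492 Pa/m
dP = 142492 * 1.4 / 1000 = 199.5 kPa

199.5 kPa


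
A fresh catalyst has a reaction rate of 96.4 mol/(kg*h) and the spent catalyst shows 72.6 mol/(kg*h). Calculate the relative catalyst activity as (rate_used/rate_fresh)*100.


Activity (%) = (rate_used / rate_fresh) * 100
rate_used = 72.6, rate_fresh = 96.4
= (72.6 / 96.4) * 100
= 0.7531 * 100 = 75.31

75.31 %


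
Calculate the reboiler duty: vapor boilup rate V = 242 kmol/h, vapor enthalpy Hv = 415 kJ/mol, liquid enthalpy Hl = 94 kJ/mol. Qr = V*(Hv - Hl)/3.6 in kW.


Qr = 242 * (415 - 94) / 3.6 = 242 * 321 / 3.6 = 21580

21580 kW


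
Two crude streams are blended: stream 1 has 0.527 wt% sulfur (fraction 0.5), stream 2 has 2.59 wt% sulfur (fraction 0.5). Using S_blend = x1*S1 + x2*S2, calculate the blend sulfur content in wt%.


Linear sulfur blending: S_blend = x1*S1 + x2*S2
Contribution 1: 0.5 * 0.527 = 0.2635 wt%
Contribution 2: 0.5 * 2.59 = 1.295 wt%
S_blend = 0.2635 + 1.295 = 1.5585

1.5585 wt%


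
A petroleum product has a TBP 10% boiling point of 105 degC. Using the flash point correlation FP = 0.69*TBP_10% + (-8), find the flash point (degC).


FP = 0.69 * 105 + (-8) = 64.45

64.45 degC


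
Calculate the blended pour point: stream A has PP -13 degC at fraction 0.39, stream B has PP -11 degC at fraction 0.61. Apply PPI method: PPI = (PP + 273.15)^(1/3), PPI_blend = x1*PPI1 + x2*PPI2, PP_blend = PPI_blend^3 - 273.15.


PPI_1 = (-13 + 273.15)^(1/3) = 6.383731
PPI_2 = (-11 + 273.15)^(1/3) = 6.400049
PPI_blend = 0.39 * 6.383731 + 0.61 * 6.400049 = 6.393685
PP_blend = 6.393685^3 - 273.15 = 261.3688 - 273.15 = -11.78

-11.78 degC


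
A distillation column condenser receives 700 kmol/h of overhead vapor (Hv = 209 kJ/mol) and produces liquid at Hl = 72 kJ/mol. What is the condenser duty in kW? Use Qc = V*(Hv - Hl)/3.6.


Qc = 700 * (209 - 72) / 3.6 = 700 * 137 / 3.6 = 26640

26640 kW


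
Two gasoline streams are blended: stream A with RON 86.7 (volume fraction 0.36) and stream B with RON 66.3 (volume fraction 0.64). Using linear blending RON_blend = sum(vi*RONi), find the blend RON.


Linear blending: RON_blend = sum(vi * RONi)
Contribution 1: 0.36 * 86.7 = 31.212
Contribution 2: 0.64 * 66.3 = 42.432
RON_blend = 31.212 + 42.432 = 73.644

73.644


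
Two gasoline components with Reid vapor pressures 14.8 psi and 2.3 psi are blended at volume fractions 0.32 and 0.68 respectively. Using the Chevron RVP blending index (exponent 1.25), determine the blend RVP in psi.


Chevron index: RVP_blend = (sum xi*RVPi^1.25)^(1/1.25)
RVP^1.25 terms: 0.32 * 14.8^1.25 + 0.68 * 2.3^1.25 = 11.2152
RVP_blend = 11.2152^(1/1.25) = 6.916

6.916 psi


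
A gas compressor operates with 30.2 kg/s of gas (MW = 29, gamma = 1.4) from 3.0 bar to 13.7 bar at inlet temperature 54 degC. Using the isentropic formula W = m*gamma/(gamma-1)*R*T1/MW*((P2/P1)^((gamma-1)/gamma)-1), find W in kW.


Isentropic work: W = m*(gamma/(gamma-1))*(R*T1/MW)*((P2/P1)^((gamma-1)/gamma) - 1)
T1 = 54 + 273.15 = 327.15 K
Pressure ratio = 13.7 / 3.0 = 4.56667
Exponent = (1.4 - 1)/1.4 = 0.285714
(P2/P1)^exp - 1 = 4.56667^0.285714 - 1 = 0.543323
W = 30.2 * 1.4 / 0.4 * 8.314 * 327.15 / 29 * 0.543323 = 5386

5386 kW


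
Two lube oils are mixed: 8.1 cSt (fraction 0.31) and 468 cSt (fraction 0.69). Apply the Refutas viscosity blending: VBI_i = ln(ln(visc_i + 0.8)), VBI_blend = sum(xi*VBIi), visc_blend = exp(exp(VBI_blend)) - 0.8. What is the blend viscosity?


Refutas method: VBN_i = 14.534*ln(ln(visc_i + 0.8)) + 10.975, blended linearly by mass fraction; since VBN is linear in VBI_i = ln(ln(visc_i + 0.8)) and the fractions sum to 1, blend VBI directly: visc = exp(exp(VBI_blend)) - 0.8
VBI_1 = ln(ln(8.1 + 0.8)) = 0.782097
VBI_2 = ln(ln(468 + 0.8)) = 1.81648
VBI_blend = 0.31 * 0.782097 + 0.69 * 1.81648 = 1.49582
visc_blend = exp(exp(1.49582)) - 0.8 = 85.95

85.95 cSt


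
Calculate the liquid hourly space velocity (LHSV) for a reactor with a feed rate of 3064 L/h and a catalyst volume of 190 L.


LHSV = volumetric feed rate / catalyst volume
= 3064 L/h / 190 L
= 16.13 h^-1

16.13 h^-1


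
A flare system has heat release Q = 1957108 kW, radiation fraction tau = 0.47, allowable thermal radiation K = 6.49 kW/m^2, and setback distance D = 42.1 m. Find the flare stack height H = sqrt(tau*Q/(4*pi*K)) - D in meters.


tau*Q/(4*pi*K) = 0.47 * 1957108 / (4 * pi * 6.49) = 11278.7
sqrt(11278.7) = 106.201
H = 106.201 - 42.1 = 64.10

64.10 m


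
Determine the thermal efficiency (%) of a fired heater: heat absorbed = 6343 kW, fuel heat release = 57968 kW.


Furnace efficiency = Q_absorbed / Q_fuel * 100
= 6343 / 57968 * 100 = 10.94

10.94 %


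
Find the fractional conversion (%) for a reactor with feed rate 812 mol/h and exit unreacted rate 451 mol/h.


X = (F_in - F_out) / F_in * 100
Moles reacted = 812 - 451 = 361
X = 361 / 812 * 100
= 0.4446 * 100
= 44.46 %

44.46 %


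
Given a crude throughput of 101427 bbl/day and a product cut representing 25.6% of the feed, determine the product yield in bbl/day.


Crude throughput = 101427 bbl/day
Fraction yield = 25.6%
yield = throughput * fraction / 100
yield = 101427 * 25.6 / 100 = 25965.312

25965.312 bbl/day


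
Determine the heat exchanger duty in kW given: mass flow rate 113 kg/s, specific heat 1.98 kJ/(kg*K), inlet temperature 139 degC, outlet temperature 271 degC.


Q = m_dot * cp * delta_T
delta_T = 271 - 139 = 132 K
Q = 113 * 1.98 * 132
= 223.74 * 132
= 29533.68 kW

29533.68 kW


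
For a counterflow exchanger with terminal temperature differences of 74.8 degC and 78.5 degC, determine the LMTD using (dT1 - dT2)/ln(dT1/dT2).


LMTD = (dT1 - dT2) / ln(dT1/dT2)
= (74.8 - 78.5) / ln(74.8 / 78.5) = -3.7 / -0.0482807 = 76.64

76.64 degC


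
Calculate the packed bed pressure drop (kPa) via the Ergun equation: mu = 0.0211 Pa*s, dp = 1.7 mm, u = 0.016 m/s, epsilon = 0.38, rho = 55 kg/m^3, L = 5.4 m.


dp = 1.7 mm = 0.0017 m
Viscous term = 150*0.0211*0.016*(1-0.38)^2 / (0.0017^2*0.38^3) = 122752
Inertial term = 1.75*55*0.016^2*(1-0.38) / (0.0017*0.38^3) = 163.769
dP/L = 122752 + 163.769 = 122916 Pa/m
dP = 122916 * 5.4 / 1000 = 663.7 kPa

663.7 kPa


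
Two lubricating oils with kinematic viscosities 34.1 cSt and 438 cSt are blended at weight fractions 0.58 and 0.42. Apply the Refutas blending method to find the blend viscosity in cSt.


Refutas method: VBN_i = 14.534*ln(ln(visc_i + 0.8)) + 10.975, blended linearly by mass fraction; since VBN is linear in VBI_i = ln(ln(visc_i + 0.8)) and the fractions sum to 1, blend VBI directly: visc = exp(exp(VBI_blend)) - 0.8
VBI_1 = ln(ln(34.1 + 0.8)) = 1.26765
VBI_2 = ln(ln(438 + 0.8)) = 1.80567
VBI_blend = 0.58 * 1.26765 + 0.42 * 1.80567 = 1.49362
visc_blend = exp(exp(1.49362)) - 0.8 = 85.10

85.10 cSt


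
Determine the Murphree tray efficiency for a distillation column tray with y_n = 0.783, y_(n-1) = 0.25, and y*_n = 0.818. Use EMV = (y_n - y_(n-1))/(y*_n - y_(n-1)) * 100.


Murphree vapor efficiency: EMV = (y_n - y_(n-1)) / (y*_n - y_(n-1)) * 100
EMV = (0.783 - 0.25) / (0.818 - 0.25) * 100 = 0.533 / 0.568 * 100 = 93.84

93.84 %


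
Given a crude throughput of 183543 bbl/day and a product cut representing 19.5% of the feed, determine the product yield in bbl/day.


Crude throughput = 183543 bbl/day
Fraction yield = 19.5%
yield = throughput * fraction / 100
yield = 183543 * 19.5 / 100 = 35790.885

35790.885 bbl/day


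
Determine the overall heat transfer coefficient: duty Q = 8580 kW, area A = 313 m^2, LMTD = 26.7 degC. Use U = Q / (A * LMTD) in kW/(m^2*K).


From Q = U*A*LMTD, U = Q / (A * LMTD)
U = 8580 / (313 * 26.7) = 8580 / 8357.1 = 1.027

1.027 kW/(m^2*K)


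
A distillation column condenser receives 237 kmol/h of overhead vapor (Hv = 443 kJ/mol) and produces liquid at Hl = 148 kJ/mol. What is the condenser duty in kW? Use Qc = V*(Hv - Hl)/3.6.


Qc = 237 * (443 - 148) / 3.6 = 237 * 295 / 3.6 = 19420

19420 kW


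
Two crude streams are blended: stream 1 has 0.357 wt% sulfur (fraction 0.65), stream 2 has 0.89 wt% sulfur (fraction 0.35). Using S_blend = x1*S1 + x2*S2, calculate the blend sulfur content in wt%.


Linear sulfur blending: S_blend = x1*S1 + x2*S2
Contribution 1: 0.65 * 0.357 = 0.23205 wt%
Contribution 2: 0.35 * 0.89 = 0.3115 wt%
S_blend = 0.23205 + 0.3115 = 0.54355

0.54355 wt%


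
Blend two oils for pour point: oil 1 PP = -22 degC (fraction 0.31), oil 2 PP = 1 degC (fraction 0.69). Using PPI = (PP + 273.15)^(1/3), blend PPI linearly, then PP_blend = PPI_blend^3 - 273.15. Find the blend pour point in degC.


PPI_1 = (-22 + 273.15)^(1/3) = 6.30925
PPI_2 = (1 + 273.15)^(1/3) = 6.49625
PPI_blend = 0.31 * 6.30925 + 0.69 * 6.49625 = 6.43828
PP_blend = 6.43828^3 - 273.15 = 266.876 - 273.15 = -6.27

-6.27 degC


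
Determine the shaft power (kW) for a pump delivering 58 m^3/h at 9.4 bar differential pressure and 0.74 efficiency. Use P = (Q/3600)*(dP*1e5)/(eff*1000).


Q = 58 / 3600 = 0.0161111 m^3/s
P = 0.0161111 * (9.4 * 1e5) / 0.74 / 1000 = 20.47

20.47 kW


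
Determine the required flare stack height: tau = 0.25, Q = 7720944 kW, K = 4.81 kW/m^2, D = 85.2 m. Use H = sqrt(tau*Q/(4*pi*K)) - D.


tau*Q/(4*pi*K) = 0.25 * 7720944 / (4 * pi * 4.81) = 31934.2
sqrt(31934.2) = 178.701
H = 178.701 - 85.2 = 93.50

93.50 m


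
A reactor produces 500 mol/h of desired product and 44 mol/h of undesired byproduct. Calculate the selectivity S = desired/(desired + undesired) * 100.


Selectivity = desired / (desired + undesired) * 100
Total products = 500 + 44 = 544 mol/h
S = 500 / 544 * 100
= 0.9191 * 100
= 91.91 %

91.91 %


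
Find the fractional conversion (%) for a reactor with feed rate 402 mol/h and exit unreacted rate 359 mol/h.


X = (F_in - F_out) / F_in * 100
Moles reacted = 402 - 359 = 43
X = 43 / 402 * 100
= 0.1070 * 100
= 10.70 %

10.70 %


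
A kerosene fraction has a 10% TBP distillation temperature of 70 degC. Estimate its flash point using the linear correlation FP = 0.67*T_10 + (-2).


FP = 0.67 * 70 + (-2) = 44.9

44.9 degC


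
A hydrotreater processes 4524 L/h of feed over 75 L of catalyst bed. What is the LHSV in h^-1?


LHSV = volumetric feed rate / catalyst volume
= 4524 L/h / 75 L
= 60.32 h^-1

60.32 h^-1


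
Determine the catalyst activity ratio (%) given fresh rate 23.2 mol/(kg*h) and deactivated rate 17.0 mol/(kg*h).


Activity (%) = (rate_used / rate_fresh) * 100
rate_used = 17.0, rate_fresh = 23.2
= (17.0 / 23.2) * 100
= 0.7328 * 100 = 73.28

73.28 %


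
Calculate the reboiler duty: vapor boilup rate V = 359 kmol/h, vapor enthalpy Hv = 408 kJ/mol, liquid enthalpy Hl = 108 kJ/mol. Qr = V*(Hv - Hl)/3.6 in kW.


Qr = 359 * (408 - 108) / 3.6 = 359 * 300 / 3.6 = 29920

29920 kW


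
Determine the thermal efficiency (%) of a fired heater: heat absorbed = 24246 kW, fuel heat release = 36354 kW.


Furnace efficiency = Q_absorbed / Q_fuel * 100
= 24246 / 36354 * 100 = 66.69

66.69 %


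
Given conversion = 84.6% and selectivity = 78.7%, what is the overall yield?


Overall yield = conversion (%) * selectivity (%) / 100
Conversion = 84.6%, Selectivity = 78.7%
Y = 84.6 * 78.7 / 100
= 66.5802 %

66.5802 %


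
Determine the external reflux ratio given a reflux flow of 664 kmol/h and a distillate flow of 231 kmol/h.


Reflux ratio definition: R = L / D (liquid returned / distillate withdrawn)
L = 664 kmol/h, D = 231 kmol/h
R = 664 / 231 = 2.874

2.874


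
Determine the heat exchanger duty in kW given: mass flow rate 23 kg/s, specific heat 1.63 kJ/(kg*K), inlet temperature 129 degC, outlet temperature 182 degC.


Q = m_dot * cp * delta_T
delta_T = 182 - 129 = 53 K
Q = 23 * 1.63 * 53
= 37.49 * 53
= 1986.97 kW

1986.97 kW


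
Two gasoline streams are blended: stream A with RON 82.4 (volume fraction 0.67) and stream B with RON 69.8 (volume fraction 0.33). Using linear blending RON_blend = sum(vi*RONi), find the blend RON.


Linear blending: RON_blend = sum(vi * RONi)
Contribution 1: 0.67 * 82.4 = 55.208
Contribution 2: 0.33 * 69.8 = 23.034
RON_blend = 55.208 + 23.034 = 78.242

78.242


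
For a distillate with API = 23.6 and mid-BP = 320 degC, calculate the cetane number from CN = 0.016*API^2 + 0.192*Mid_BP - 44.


CN = 0.016 * 23.6^2 + 0.192 * 320 - 44
CN = 8.91136 + 61.44 - 44 = 26.35136

26.35136


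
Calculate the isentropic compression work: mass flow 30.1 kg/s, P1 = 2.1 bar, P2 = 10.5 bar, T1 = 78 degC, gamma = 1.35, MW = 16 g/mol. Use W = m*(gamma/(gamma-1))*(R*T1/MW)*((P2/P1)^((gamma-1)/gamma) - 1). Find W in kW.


Isentropic work: W = m*(gamma/(gamma-1))*(R*T1/MW)*((P2/P1)^((gamma-1)/gamma) - 1)
T1 = 78 + 273.15 = 351.15 K
Pressure ratio = 10.5 / 2.1 = 5
Exponent = (1.35 - 1)/1.35 = 0.259259
(P2/P1)^exp - 1 = 5^0.259259 - 1 = 0.517799
W = 30.1 * 1.35 / 0.35 * 8.314 * 351.15 / 16 * 0.517799 = 10970

10970 kW


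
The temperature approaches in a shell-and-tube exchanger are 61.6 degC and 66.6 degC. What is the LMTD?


LMTD = (dT1 - dT2) / ln(dT1/dT2)
= (61.6 - 66.6) / ln(61.6 / 66.6) = -5 / -0.0780427 = 64.07

64.07 degC


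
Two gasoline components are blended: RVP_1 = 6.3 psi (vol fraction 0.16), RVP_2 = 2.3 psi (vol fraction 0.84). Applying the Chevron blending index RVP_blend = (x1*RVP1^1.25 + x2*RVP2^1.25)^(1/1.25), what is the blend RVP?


Chevron index: RVP_blend = (sum xi*RVPi^1.25)^(1/1.25)
RVP^1.25 terms: 0.16 * 6.3^1.25 + 0.84 * 2.3^1.25 = 3.97621
RVP_blend = 3.97621^(1/1.25) = 3.017

3.017 psi


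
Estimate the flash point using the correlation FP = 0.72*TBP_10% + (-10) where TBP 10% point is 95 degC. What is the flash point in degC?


FP = 0.72 * 95 + (-10) = 58.4

58.4 degC


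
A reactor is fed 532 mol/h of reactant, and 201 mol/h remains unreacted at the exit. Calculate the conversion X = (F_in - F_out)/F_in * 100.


X = (F_in - F_out) / F_in * 100
Moles reacted = 532 - 201 = 331
X = 331 / 532 * 100
= 0.6222 * 100
= 62.22 %

62.22 %


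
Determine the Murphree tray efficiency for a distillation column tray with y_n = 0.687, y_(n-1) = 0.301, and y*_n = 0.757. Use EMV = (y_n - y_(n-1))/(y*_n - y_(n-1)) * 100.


Murphree vapor efficiency: EMV = (y_n - y_(n-1)) / (y*_n - y_(n-1)) * 100
EMV = (0.687 - 0.301) / (0.757 - 0.301) * 100 = 0.386 / 0.456 * 100 = 84.65

84.65 %


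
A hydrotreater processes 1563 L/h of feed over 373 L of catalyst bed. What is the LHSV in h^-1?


LHSV = volumetric feed rate / catalyst volume
= 1563 L/h / 373 L
= 4.190 h^-1

4.190 h^-1


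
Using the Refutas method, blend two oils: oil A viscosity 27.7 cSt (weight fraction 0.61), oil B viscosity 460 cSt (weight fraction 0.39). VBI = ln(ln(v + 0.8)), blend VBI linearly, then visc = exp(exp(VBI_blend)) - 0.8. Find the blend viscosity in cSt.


Refutas method: VBN_i = 14.534*ln(ln(visc_i + 0.8)) + 10.975, blended linearly by mass fraction; since VBN is linear in VBI_i = ln(ln(visc_i + 0.8)) and the fractions sum to 1, blend VBI directly: visc = exp(exp(VBI_blend)) - 0.8
VBI_1 = ln(ln(27.7 + 0.8)) = 1.20893
VBI_2 = ln(ln(460 + 0.8)) = 1.81368
VBI_blend = 0.61 * 1.20893 + 0.39 * 1.81368 = 1.44478
visc_blend = exp(exp(1.44478)) - 0.8 = 68.67

68.67 cSt


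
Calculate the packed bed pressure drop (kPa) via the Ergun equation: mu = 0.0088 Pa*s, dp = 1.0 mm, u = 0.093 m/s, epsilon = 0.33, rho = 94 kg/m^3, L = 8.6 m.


dp = 1.0 mm = 0.001 m
Viscous term = 150*0.0088*0.093*(1-0.33)^2 / (0.001^2*0.33^3) = 1533430
Inertial term = 1.75*94*0.093^2*(1-0.33) / (0.001*0.33^3) = 26525.6
dP/L = 1533430 + 26525.6 = 1559960 Pa/m
dP = 1559960 * 8.6 / 1000 = 13420 kPa

13420 kPa


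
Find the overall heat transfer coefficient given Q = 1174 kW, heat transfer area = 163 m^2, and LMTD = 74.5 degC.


From Q = U*A*LMTD, U = Q / (A * LMTD)
U = 1174 / (163 * 74.5) = 1174 / 12143.5 = 0.09668

0.09668 kW/(m^2*K)


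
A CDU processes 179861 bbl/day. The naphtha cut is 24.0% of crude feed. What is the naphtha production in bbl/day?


Crude throughput = 179861 bbl/day
Fraction yield = 24.0%
yield = throughput * fraction / 100
yield = 179861 * 24.0 / 100 = 43166.64

43166.64 bbl/day


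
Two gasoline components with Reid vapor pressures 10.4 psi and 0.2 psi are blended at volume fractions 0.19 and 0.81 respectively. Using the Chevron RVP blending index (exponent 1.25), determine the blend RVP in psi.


Chevron index: RVP_blend = (sum xi*RVPi^1.25)^(1/1.25)
RVP^1.25 terms: 0.19 * 10.4^1.25 + 0.81 * 0.2^1.25 = 3.65684
RVP_blend = 3.65684^(1/1.25) = 2.822

2.822 psi


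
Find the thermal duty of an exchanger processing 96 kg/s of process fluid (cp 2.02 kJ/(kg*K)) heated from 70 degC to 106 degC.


Q = m_dot * cp * delta_T
delta_T = 106 - 70 = 36 K
Q = 96 * 2.02 * 36
= 193.92 * 36
= 6981.12 kW

6981.12 kW


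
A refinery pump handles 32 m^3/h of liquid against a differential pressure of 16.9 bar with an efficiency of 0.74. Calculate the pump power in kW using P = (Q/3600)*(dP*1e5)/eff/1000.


Q = 32 / 3600 = 0.00888889 m^3/s
P = 0.00888889 * (16.9 * 1e5) / 0.74 / 1000 = 20.30

20.30 kW


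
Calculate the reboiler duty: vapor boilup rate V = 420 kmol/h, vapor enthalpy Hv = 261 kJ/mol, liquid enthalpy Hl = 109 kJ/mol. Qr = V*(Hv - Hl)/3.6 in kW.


Qr = 420 * (261 - 109) / 3.6 = 420 * 152 / 3.6 = 17730

17730 kW


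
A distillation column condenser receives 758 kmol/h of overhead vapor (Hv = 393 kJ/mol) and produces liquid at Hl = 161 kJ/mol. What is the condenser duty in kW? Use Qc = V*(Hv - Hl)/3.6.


Qc = 758 * (393 - 161) / 3.6 = 758 * 232 / 3.6 = 48850

48850 kW


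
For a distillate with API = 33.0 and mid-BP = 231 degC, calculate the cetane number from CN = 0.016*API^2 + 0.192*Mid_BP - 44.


CN = 0.016 * 33.0^2 + 0.192 * 231 - 44
CN = 17.424 + 44.352 - 44 = 17.776

17.776


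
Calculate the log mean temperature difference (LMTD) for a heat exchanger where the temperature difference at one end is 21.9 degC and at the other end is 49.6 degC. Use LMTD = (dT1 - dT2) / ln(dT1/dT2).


LMTD = (dT1 - dT2) / ln(dT1/dT2)
= (21.9 - 49.6) / ln(21.9 / 49.6) = -27.7 / -0.817504 = 33.88

33.88 degC


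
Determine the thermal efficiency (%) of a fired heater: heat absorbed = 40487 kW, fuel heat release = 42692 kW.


Furnace efficiency = Q_absorbed / Q_fuel * 100
= 40487 / 42692 * 100 = 94.84

94.84 %


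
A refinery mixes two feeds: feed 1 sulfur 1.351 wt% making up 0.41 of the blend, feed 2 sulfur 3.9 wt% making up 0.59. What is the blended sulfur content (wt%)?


Linear sulfur blending: S_blend = x1*S1 + x2*S2
Contribution 1: 0.41 * 1.351 = 0.55391 wt%
Contribution 2: 0.59 * 3.9 = 2.301 wt%
S_blend = 0.55391 + 2.301 = 2.85491

2.85491 wt%


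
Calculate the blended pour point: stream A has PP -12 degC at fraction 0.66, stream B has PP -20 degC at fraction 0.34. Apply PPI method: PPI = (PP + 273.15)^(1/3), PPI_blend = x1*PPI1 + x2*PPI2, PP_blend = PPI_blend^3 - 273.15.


PPI_1 = (-12 + 273.15)^(1/3) = 6.391901
PPI_2 = (-20 + 273.15)^(1/3) = 6.325953
PPI_blend = 0.66 * 6.391901 + 0.34 * 6.325953 = 6.369479
PP_blend = 6.369479^3 - 273.15 = 258.4114 - 273.15 = -14.74

-14.74 degC


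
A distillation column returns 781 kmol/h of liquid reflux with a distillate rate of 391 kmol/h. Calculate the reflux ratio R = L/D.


Reflux ratio definition: R = L / D (liquid returned / distillate withdrawn)
L = 781 kmol/h, D = 391 kmol/h
R = 781 / 391 = 1.997

1.997


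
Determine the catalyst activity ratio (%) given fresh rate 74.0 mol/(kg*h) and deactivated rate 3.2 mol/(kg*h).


Activity (%) = (rate_used / rate_fresh) * 100
rate_used = 3.2, rate_fresh = 74.0
= (3.2 / 74.0) * 100
= 0.04324 * 100 = 4.324

4.324 %


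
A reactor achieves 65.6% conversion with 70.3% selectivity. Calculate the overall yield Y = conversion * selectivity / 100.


Overall yield = conversion (%) * selectivity (%) / 100
Conversion = 65.6%, Selectivity = 70.3%
Y = 65.6 * 70.3 / 100
= 46.1168 %

46.1168 %


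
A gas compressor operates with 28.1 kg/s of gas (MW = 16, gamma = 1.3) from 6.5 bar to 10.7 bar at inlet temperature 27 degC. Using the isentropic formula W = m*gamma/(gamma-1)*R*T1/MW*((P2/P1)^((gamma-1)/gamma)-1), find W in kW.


Isentropic work: W = m*(gamma/(gamma-1))*(R*T1/MW)*((P2/P1)^((gamma-1)/gamma) - 1)
T1 = 27 + 273.15 = 300.15 K
Pressure ratio = 10.7 / 6.5 = 1.64615
Exponent = (1.3 - 1)/1.3 = 0.230769
(P2/P1)^exp - 1 = 1.64615^0.230769 - 1 = 0.121901
W = 28.1 * 1.3 / 0.3 * 8.314 * 300.15 / 16 * 0.121901 = 2315

2315 kW


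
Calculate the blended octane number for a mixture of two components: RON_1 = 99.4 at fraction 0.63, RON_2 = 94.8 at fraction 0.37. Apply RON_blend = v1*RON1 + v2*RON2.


Linear blending: RON_blend = sum(vi * RONi)
Contribution 1: 0.63 * 99.4 = 62.622
Contribution 2: 0.37 * 94.8 = 35.076
RON_blend = 62.622 + 35.076 = 97.698

97.698


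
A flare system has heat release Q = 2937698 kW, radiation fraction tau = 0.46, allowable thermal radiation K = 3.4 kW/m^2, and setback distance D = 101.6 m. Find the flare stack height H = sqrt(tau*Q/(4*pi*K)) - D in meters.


tau*Q/(4*pi*K) = 0.46 * 2937698 / (4 * pi * 3.4) = 31628.3
sqrt(31628.3) = 177.843
H = 177.843 - 101.6 = 76.24

76.24 m


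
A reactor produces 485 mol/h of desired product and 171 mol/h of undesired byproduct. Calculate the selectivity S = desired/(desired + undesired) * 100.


Selectivity = desired / (desired + undesired) * 100
Total products = 485 + 171 = 656 mol/h
S = 485 / 656 * 100
= 0.7393 * 100
= 73.93 %

73.93 %


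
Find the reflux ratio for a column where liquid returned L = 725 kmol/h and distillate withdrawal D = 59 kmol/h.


Reflux ratio definition: R = L / D (liquid returned / distillate withdrawn)
L = 725 kmol/h, D = 59 kmol/h
R = 725 / 59 = 12.29

12.29


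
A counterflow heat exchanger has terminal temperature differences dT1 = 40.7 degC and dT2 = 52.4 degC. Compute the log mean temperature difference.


LMTD = (dT1 - dT2) / ln(dT1/dT2)
= (40.7 - 52.4) / ln(40.7 / 52.4) = -11.7 / -0.252678 = 46.30

46.30 degC


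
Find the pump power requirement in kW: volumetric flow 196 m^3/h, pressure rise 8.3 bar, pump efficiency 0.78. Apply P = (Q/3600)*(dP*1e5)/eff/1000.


Q = 196 / 3600 = 0.0544444 m^3/s
P = 0.0544444 * (8.3 * 1e5) / 0.78 / 1000 = 57.93

57.93 kW


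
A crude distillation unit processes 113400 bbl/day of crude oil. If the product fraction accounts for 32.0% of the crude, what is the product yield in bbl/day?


Crude throughput = 113400 bbl/day
Fraction yield = 32.0%
yield = throughput * fraction / 100
yield = 113400 * 32.0 / 100 = 36288

36288 bbl/day


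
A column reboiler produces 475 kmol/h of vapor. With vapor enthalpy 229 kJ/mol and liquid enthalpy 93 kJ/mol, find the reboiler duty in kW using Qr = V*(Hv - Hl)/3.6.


Qr = 475 * (229 - 93) / 3.6 = 475 * 136 / 3.6 = 17940

17940 kW


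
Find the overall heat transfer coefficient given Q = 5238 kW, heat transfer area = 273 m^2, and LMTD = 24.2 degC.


From Q = U*A*LMTD, U = Q / (A * LMTD)
U = 5238 / (273 * 24.2) = 5238 / 6606.6 = 0.7928

0.7928 kW/(m^2*K)


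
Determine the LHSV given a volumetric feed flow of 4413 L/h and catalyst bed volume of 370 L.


LHSV = volumetric feed rate / catalyst volume
= 4413 L/h / 370 L
= 11.93 h^-1

11.93 h^-1


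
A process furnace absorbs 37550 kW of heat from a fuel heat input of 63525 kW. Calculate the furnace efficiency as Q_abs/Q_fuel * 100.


Furnace efficiency = Q_absorbed / Q_fuel * 100
= 37550 / 63525 * 100 = 59.11

59.11 %


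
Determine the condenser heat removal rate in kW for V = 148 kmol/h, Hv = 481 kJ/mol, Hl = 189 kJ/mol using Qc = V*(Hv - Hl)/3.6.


Qc = 148 * (481 - 189) / 3.6 = 148 * 292 / 3.6 = 12000

12000 kW


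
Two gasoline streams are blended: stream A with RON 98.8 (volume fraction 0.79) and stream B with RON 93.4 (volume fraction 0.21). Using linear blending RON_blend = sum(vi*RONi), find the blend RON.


Linear blending: RON_blend = sum(vi * RONi)
Contribution 1: 0.79 * 98.8 = 78.052
Contribution 2: 0.21 * 93.4 = 19.614
RON_blend = 78.052 + 19.614 = 97.666

97.666


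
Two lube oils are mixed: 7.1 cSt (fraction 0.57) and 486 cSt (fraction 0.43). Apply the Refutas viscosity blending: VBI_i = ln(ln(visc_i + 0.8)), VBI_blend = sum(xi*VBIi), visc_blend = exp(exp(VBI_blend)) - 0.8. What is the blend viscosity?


Refutas method: VBN_i = 14.534*ln(ln(visc_i + 0.8)) + 10.975, blended linearly by mass fraction; since VBN is linear in VBI_i = ln(ln(visc_i + 0.8)) and the fractions sum to 1, blend VBI directly: visc = exp(exp(VBI_blend)) - 0.8
VBI_1 = ln(ln(7.1 + 0.8)) = 0.726032
VBI_2 = ln(ln(486 + 0.8)) = 1.82259
VBI_blend = 0.57 * 0.726032 + 0.43 * 1.82259 = 1.19755
visc_blend = exp(exp(1.19755)) - 0.8 = 26.64

26.64 cSt


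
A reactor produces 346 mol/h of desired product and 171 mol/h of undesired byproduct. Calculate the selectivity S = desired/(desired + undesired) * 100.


Selectivity = desired / (desired + undesired) * 100
Total products = 346 + 171 = 517 mol/h
S = 346 / 517 * 100
= 0.6692 * 100
= 66.92 %

66.92 %


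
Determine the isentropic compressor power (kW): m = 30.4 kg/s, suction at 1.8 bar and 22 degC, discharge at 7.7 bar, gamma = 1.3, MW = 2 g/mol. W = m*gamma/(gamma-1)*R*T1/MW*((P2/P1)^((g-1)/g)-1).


Isentropic work: W = m*(gamma/(gamma-1))*(R*T1/MW)*((P2/P1)^((gamma-1)/gamma) - 1)
T1 = 22 + 273.15 = 295.15 K
Pressure ratio = 7.7 / 1.8 = 4.27778
Exponent = (1.3 - 1)/1.3 = 0.230769
(P2/P1)^exp - 1 = 4.27778^0.230769 - 1 = 0.39851
W = 30.4 * 1.3 / 0.3 * 8.314 * 295.15 / 2 * 0.39851 = 64410

64410 kW


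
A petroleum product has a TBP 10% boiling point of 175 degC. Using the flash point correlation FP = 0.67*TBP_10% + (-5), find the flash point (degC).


FP = 0.67 * 175 + (-5) = 112.25

112.25 degC


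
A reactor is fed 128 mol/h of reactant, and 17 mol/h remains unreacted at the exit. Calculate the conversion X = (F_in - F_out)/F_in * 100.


X = (F_in - F_out) / F_in * 100
Moles reacted = 128 - 17 = 111
X = 111 / 128 * 100
= 0.8672 * 100
= 86.72 %

86.72 %


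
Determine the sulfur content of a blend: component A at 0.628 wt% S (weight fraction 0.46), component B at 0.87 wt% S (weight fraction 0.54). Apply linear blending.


Linear sulfur blending: S_blend = x1*S1 + x2*S2
Contribution 1: 0.46 * 0.628 = 0.28888 wt%
Contribution 2: 0.54 * 0.87 = 0.4698 wt%
S_blend = 0.28888 + 0.4698 = 0.75868

0.75868 wt%


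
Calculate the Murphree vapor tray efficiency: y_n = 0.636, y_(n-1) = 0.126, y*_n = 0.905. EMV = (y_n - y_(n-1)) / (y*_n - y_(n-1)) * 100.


Murphree vapor efficiency: EMV = (y_n - y_(n-1)) / (y*_n - y_(n-1)) * 100
EMV = (0.636 - 0.126) / (0.905 - 0.126) * 100 = 0.51 / 0.779 * 100 = 65.47

65.47 %


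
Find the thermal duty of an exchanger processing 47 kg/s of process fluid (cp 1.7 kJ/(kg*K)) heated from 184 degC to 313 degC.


Q = m_dot * cp * delta_T
delta_T = 313 - 184 = 129 K
Q = 47 * 1.7 * 129
= 79.9 * 129
= 10307.1 kW

10307.1 kW


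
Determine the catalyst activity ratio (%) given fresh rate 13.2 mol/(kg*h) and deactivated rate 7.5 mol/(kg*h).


Activity (%) = (rate_used / rate_fresh) * 100
rate_used = 7.5, rate_fresh = 13.2
= (7.5 / 13.2) * 100
= 0.5682 * 100 = 56.82

56.82 %


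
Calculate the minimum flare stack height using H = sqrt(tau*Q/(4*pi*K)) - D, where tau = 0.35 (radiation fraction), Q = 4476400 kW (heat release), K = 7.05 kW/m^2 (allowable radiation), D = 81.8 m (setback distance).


tau*Q/(4*pi*K) = 0.35 * 4476400 / (4 * pi * 7.05) = 17684.7
sqrt(17684.7) = 132.984
H = 132.984 - 81.8 = 51.18

51.18 m


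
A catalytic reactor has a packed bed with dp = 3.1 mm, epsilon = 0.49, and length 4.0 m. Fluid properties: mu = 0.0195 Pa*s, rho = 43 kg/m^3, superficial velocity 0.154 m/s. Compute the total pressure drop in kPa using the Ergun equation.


dp = 3.1 mm = 0.0031 m
Viscous term = 150*0.0195*0.154*(1-0.49)^2 / (0.0031^2*0.49^3) = 103628
Inertial term = 1.75*43*0.154^2*(1-0.49) / (0.0031*0.49^3) = 2495.56
dP/L = 103628 + 2495.56 = 106124 Pa/m
dP = 106124 * 4.0 / 1000 = 424.5 kPa

424.5 kPa


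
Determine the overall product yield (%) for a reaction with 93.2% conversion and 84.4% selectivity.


Overall yield = conversion (%) * selectivity (%) / 100
Conversion = 93.2%, Selectivity = 84.4%
Y = 93.2 * 84.4 / 100
= 78.6608 %

78.6608 %


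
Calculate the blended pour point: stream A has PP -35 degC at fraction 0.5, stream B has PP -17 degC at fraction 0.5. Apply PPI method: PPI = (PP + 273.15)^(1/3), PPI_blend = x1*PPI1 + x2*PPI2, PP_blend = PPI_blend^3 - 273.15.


PPI_1 = (-35 + 273.15)^(1/3) = 6.198456
PPI_2 = (-17 + 273.15)^(1/3) = 6.350844
PPI_blend = 0.5 * 6.198456 + 0.5 * 6.350844 = 6.27465
PP_blend = 6.27465^3 - 273.15 = 247.0407 - 273.15 = -26.11

-26.11 degC


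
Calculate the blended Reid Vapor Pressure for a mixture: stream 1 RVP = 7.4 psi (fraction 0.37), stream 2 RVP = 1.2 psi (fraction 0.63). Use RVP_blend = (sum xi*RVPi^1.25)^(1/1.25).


Chevron index: RVP_blend = (sum xi*RVPi^1.25)^(1/1.25)
RVP^1.25 terms: 0.37 * 7.4^1.25 + 0.63 * 1.2^1.25 = 5.30713
RVP_blend = 5.30713^(1/1.25) = 3.801

3.801 psi


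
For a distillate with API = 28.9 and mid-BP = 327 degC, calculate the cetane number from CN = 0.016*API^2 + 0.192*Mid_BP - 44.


CN = 0.016 * 28.9^2 + 0.192 * 327 - 44
CN = 13.36336 + 62.784 - 44 = 32.14736

32.14736


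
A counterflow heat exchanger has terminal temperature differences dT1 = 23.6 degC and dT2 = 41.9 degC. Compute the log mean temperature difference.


LMTD = (dT1 - dT2) / ln(dT1/dT2)
= (23.6 - 41.9) / ln(23.6 / 41.9) = -18.3 / -0.574039 = 31.88

31.88 degC


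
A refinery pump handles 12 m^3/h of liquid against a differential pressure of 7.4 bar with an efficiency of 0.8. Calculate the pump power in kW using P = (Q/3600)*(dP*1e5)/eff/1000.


Q = 12 / 3600 = 0.00333333 m^3/s
P = 0.00333333 * (7.4 * 1e5) / 0.8 / 1000 = 3.083

3.083 kW


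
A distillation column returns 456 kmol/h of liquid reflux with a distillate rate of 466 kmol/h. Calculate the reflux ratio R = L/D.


Reflux ratio definition: R = L / D (liquid returned / distillate withdrawn)
L = 456 kmol/h, D = 466 kmol/h
R = 456 / 466 = 0.9785

0.9785


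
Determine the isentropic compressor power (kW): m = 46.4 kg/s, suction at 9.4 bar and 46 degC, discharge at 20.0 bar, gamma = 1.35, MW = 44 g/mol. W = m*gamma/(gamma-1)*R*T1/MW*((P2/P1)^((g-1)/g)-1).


Isentropic work: W = m*(gamma/(gamma-1))*(R*T1/MW)*((P2/P1)^((gamma-1)/gamma) - 1)
T1 = 46 + 273.15 = 319.15 K
Pressure ratio = 20.0 / 9.4 = 2.12766
Exponent = (1.35 - 1)/1.35 = 0.259259
(P2/P1)^exp - 1 = 2.12766^0.259259 - 1 = 0.216218
W = 46.4 * 1.35 / 0.35 * 8.314 * 319.15 / 44 * 0.216218 = 2334

2334 kW


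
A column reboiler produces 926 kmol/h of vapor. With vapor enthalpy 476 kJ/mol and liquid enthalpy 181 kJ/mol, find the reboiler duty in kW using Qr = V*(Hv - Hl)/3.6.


Qr = 926 * (476 - 181) / 3.6 = 926 * 295 / 3.6 = 75880

75880 kW


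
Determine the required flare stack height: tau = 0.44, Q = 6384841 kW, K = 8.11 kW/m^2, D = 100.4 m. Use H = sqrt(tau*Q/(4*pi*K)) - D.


tau*Q/(4*pi*K) = 0.44 * 6384841 / (4 * pi * 8.11) = 27565.9
sqrt(27565.9) = 166.03
H = 166.03 - 100.4 = 65.63

65.63 m


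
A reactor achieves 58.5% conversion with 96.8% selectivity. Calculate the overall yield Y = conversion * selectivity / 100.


Overall yield = conversion (%) * selectivity (%) / 100
Conversion = 58.5%, Selectivity = 96.8%
Y = 58.5 * 96.8 / 100
= 56.628 %

56.628 %


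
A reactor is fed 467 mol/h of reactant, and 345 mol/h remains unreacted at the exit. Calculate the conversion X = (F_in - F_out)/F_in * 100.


X = (F_in - F_out) / F_in * 100
Moles reacted = 467 - 345 = 122
X = 122 / 467 * 100
= 0.2612 * 100
= 26.12 %

26.12 %


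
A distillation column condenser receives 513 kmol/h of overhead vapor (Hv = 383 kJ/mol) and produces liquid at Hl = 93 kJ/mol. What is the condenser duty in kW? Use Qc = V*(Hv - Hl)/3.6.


Qc = 513 * (383 - 93) / 3.6 = 513 * 290 / 3.6 = 41320

41320 kW


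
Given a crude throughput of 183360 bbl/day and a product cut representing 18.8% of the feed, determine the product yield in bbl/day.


Crude throughput = 183360 bbl/day
Fraction yield = 18.8%
yield = throughput * fraction / 100
yield = 183360 * 18.8 / 100 = 34471.68

34471.68 bbl/day


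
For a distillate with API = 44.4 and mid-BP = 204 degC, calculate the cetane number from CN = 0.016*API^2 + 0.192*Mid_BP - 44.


CN = 0.016 * 44.4^2 + 0.192 * 204 - 44
CN = 31.54176 + 39.168 - 44 = 26.70976

26.70976


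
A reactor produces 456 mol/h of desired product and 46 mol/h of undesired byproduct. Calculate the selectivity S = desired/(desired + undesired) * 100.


Selectivity = desired / (desired + undesired) * 100
Total products = 456 + 46 = 502 mol/h
S = 456 / 502 * 100
= 0.9084 * 100
= 90.84 %

90.84 %


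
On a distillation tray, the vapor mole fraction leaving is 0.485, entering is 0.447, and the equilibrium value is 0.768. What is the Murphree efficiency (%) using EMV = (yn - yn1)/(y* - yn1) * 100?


Murphree vapor efficiency: EMV = (y_n - y_(n-1)) / (y*_n - y_(n-1)) * 100
EMV = (0.485 - 0.447) / (0.768 - 0.447) * 100 = 0.038 / 0.321 * 100 = 11.84

11.84 %


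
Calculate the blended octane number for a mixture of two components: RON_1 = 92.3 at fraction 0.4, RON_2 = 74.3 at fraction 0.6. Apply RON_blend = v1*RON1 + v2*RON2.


Linear blending: RON_blend = sum(vi * RONi)
Contribution 1: 0.4 * 92.3 = 36.92
Contribution 2: 0.6 * 74.3 = 44.58
RON_blend = 36.92 + 44.58 = 81.5

81.5


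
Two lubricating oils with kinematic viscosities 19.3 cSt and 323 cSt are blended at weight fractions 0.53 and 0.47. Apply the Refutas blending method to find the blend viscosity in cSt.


Refutas method: VBN_i = 14.534*ln(ln(visc_i + 0.8)) + 10.975, blended linearly by mass fraction; since VBN is linear in VBI_i = ln(ln(visc_i + 0.8)) and the fractions sum to 1, blend VBI directly: visc = exp(exp(VBI_blend)) - 0.8
VBI_1 = ln(ln(19.3 + 0.8)) = 1.09885
VBI_2 = ln(ln(323 + 0.8)) = 1.75443
VBI_blend = 0.53 * 1.09885 + 0.47 * 1.75443 = 1.40697
visc_blend = exp(exp(1.40697)) - 0.8 = 58.56

58.56 cSt


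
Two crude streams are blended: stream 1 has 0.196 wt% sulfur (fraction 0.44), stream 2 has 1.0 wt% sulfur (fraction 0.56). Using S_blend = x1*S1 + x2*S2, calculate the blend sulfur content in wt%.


Linear sulfur blending: S_blend = x1*S1 + x2*S2
Contribution 1: 0.44 * 0.196 = 0.08624 wt%
Contribution 2: 0.56 * 1.0 = 0.56 wt%
S_blend = 0.08624 + 0.56 = 0.64624

0.64624 wt%


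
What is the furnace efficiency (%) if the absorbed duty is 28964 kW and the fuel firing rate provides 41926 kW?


Furnace efficiency = Q_absorbed / Q_fuel * 100
= 28964 / 41926 * 100 = 69.08

69.08 %


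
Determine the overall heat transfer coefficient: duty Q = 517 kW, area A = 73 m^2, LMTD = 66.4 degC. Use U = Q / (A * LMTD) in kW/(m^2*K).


From Q = U*A*LMTD, U = Q / (A * LMTD)
U = 517 / (73 * 66.4) = 517 / 4847.2 = 0.1067

0.1067 kW/(m^2*K)


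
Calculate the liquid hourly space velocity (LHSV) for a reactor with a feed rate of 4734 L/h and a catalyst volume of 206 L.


LHSV = volumetric feed rate / catalyst volume
= 4734 L/h / 206 L
= 22.98 h^-1

22.98 h^-1


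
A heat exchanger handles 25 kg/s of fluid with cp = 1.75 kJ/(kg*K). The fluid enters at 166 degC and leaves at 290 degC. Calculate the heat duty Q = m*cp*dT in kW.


Q = m_dot * cp * delta_T
delta_T = 290 - 166 = 124 K
Q = 25 * 1.75 * 124
= 43.75 * 124
= 5425 kW

5425 kW


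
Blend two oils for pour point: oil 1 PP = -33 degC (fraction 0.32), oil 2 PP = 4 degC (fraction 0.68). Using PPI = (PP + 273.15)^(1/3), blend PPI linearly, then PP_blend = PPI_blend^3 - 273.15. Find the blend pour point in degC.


PPI_1 = (-33 + 273.15)^(1/3) = 6.215759
PPI_2 = (4 + 273.15)^(1/3) = 6.51986
PPI_blend = 0.32 * 6.215759 + 0.68 * 6.51986 = 6.422548
PP_blend = 6.422548^3 - 273.15 = 264.9245 - 273.15 = -8.23

-8.23 degC


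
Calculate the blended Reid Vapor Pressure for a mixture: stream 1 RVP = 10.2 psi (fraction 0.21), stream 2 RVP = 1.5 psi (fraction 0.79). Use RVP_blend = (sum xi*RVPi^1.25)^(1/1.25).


Chevron index: RVP_blend = (sum xi*RVPi^1.25)^(1/1.25)
RVP^1.25 terms: 0.21 * 10.2^1.25 + 0.79 * 1.5^1.25 = 5.1394
RVP_blend = 5.1394^(1/1.25) = 3.705

3.705 psi


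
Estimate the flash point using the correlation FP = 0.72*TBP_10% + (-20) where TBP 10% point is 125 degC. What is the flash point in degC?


FP = 0.72 * 125 + (-20) = 70

70 degC


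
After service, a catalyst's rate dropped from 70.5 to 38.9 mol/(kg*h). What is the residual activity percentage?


Activity (%) = (rate_used / rate_fresh) * 100
rate_used = 38.9, rate_fresh = 70.5
= (38.9 / 70.5) * 100
= 0.5518 * 100 = 55.18

55.18 %


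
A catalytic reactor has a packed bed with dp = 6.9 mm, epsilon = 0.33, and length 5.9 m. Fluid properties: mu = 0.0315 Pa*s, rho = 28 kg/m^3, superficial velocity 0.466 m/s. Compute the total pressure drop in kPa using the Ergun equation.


dp = 6.9 mm = 0.0069 m
Viscous term = 150*0.0315*0.466*(1-0.33)^2 / (0.0069^2*0.33^3) = 577693
Inertial term = 1.75*28*0.466^2*(1-0.33) / (0.0069*0.33^3) = 28750.9
dP/L = 577693 + 28750.9 = 606444 Pa/m
dP = 606444 * 5.9 / 1000 = 3578 kPa

3578 kPa


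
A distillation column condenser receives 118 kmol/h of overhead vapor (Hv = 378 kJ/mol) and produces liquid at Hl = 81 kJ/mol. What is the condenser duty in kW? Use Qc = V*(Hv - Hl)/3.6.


Qc = 118 * (378 - 81) / 3.6 = 118 * 297 / 3.6 = 9735

9735 kW


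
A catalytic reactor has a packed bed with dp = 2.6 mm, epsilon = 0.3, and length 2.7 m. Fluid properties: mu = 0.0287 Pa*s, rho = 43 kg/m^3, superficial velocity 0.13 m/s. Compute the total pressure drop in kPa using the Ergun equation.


dp = 2.6 mm = 0.0026 m
Viscous term = 150*0.0287*0.13*(1-0.3)^2 / (0.0026^2*0.3^3) = 1502460
Inertial term = 1.75*43*0.13^2*(1-0.3) / (0.0026*0.3^3) = 12681
dP/L = 1502460 + 12681 = 1515140 Pa/m
dP = 1515140 * 2.7 / 1000 = 4091 kPa

4091 kPa


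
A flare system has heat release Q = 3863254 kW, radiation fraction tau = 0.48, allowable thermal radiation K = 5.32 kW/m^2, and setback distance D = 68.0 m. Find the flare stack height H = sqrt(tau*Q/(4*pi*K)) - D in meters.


tau*Q/(4*pi*K) = 0.48 * 3863254 / (4 * pi * 5.32) = 27737.9
sqrt(27737.9) = 166.547
H = 166.547 - 68.0 = 98.55

98.55 m


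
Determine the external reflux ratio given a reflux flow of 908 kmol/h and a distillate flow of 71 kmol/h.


Reflux ratio definition: R = L / D (liquid returned / distillate withdrawn)
L = 908 kmol/h, D = 71 kmol/h
R = 908 / 71 = 12.79

12.79


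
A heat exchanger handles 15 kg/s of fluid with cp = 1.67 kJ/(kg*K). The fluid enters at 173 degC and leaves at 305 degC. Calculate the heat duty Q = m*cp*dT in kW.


Q = m_dot * cp * delta_T
delta_T = 305 - 173 = 132 K
Q = 15 * 1.67 * 132
= 25.05 * 132
= 3306.6 kW

3306.6 kW


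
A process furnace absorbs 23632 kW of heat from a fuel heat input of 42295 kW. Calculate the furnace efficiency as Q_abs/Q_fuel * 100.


Furnace efficiency = Q_absorbed / Q_fuel * 100
= 23632 / 42295 * 100 = 55.87

55.87 %


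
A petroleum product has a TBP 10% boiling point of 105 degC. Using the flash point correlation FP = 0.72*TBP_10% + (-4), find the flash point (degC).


FP = 0.72 * 105 + (-4) = 71.6

71.6 degC
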